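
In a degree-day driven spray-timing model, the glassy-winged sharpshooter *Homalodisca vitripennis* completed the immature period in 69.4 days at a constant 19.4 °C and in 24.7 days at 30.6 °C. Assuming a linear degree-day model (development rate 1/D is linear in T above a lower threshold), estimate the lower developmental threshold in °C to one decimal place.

Linear rate model ⇒ the product D·(T − T_b) is constant across temperatures.
69.4·(19.4 − T_b) = 24.7·(30.6 − T_b)
T_b = (69.4·19.4 − 24.7·30.6) / (69.4 − 24.7) = 590.54 / 44.7 = 13.211 °C ≈ 13.2 °C.

13.2 °C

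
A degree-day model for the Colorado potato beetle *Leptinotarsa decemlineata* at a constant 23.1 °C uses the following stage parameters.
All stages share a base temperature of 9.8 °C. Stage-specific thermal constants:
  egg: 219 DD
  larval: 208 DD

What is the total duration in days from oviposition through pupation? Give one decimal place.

Daily accumulation at 23.1 °C = 23.1 − 9.8 = 13.3 DD/day.
Total K = 219 + 208 = 427 DD.
Total duration = 427 / 13.3 = 32.105 ≈ 32.1 days.

32.1 days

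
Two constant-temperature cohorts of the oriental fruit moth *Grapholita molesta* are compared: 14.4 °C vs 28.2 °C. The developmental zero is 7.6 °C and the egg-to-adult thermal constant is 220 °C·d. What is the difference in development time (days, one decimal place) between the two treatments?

At 14.4 °C: 220 / (14.4 − 7.6) = 220 / 6.8 = 32.353 d.
At 28.2 °C: 220 / (28.2 − 7.6) = 220 / 20.6 = 10.680 d.
Difference = |32.353 − 10.680| = 21.673 ≈ 21.7 days.

21.7 days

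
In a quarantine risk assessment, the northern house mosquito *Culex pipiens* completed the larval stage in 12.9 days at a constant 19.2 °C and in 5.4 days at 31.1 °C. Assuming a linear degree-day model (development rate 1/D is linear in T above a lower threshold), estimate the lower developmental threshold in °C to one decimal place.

Equal thermal constants: D₁(T₁ − T_b) = D₂(T₂ − T_b).
12.9·(19.2 − T_b) = 5.4·(31.1 − T_b)
T_b = (12.9·19.2 − 5.4·31.1) / (12.9 − 5.4) = 79.74 / 7.5 = 10.632 °C ≈ 10.6 °C.

10.6 °C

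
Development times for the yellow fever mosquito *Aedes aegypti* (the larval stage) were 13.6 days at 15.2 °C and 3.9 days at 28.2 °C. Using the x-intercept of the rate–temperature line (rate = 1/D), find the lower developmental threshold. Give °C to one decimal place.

Under the model K = D·(T − T_b), so D₁·(T₁ − T_b) = D₂·(T₂ − T_b).
13.6·(15.2 − T_b) = 3.9·(28.2 − T_b)
T_b = (13.6·15.2 − 3.9·28.2) / (13.6 − 3.9) = 96.74 / 9.7 = 9.973 °C ≈ 10.0 °C.

10.0 °C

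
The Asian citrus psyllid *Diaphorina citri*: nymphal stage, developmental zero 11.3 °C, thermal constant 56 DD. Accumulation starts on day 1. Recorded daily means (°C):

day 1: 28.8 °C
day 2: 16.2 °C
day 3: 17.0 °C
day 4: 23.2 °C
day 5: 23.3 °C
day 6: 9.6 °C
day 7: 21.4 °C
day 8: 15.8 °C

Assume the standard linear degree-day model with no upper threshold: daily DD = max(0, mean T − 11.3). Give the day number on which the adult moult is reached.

day 7

Daily DD above 11.3 °C: 17.5, 4.9, 5.7, 11.9, 12.0, 0.0, 10.1, 4.5.
Cumulative: 17.5, 22.4, 28.1, 40.0, 52.0, 52.0, 62.1, 66.6.
The total first reaches 56 DD on day 7.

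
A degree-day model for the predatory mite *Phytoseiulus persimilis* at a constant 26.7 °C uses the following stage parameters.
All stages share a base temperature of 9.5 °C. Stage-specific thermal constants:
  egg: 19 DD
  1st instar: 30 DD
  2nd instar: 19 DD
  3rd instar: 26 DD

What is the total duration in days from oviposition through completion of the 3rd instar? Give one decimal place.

Daily accumulation at 26.7 °C = 26.7 − 9.5 = 17.2 DD/day.
Total K = 19 + 30 + 19 + 26 = 94 DD.
Total duration = 94 / 17.2 = 5.465 ≈ 5.5 days.

5.5 days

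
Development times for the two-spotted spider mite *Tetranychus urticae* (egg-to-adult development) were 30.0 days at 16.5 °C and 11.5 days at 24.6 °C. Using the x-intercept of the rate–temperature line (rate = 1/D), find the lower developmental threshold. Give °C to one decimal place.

Equal thermal constants: D₁(T₁ − T_b) = D₂(T₂ − T_b).
30.0·(16.5 − T_b) = 11.5·(24.6 − T_b)
T_b = (30.0·16.5 − 11.5·24.6) / (30.0 − 11.5) = 212.10 / 18.5 = 11.465 °C ≈ 11.5 °C.

11.5 °C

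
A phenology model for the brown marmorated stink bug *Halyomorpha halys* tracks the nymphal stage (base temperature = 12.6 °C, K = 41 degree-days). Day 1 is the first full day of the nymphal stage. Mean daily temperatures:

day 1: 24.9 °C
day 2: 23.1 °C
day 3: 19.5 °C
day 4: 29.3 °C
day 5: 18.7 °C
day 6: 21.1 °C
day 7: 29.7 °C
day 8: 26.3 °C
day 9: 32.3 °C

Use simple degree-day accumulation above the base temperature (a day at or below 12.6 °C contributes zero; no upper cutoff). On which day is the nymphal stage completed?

day 4

Daily DD above 12.6 °C: 12.3, 10.5, 6.9, 16.7, 6.1, 8.5, 17.1, 13.7, 19.7.
Cumulative: 12.3, 22.8, 29.7, 46.4, 52.5, 61.0, 78.1, 91.8, 111.5.
The total first reaches 41 DD on day 4.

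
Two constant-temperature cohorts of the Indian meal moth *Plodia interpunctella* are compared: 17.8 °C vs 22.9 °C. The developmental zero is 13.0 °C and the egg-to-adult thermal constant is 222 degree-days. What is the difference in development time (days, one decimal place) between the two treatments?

23.8 days

At 17.8 °C: 222 / (17.8 − 13.0) = 222 / 4.8 = 46.250 d.
At 22.9 °C: 222 / (22.9 − 13.0) = 222 / 9.9 = 22.424 d.
Difference = |46.250 − 22.424| = 23.826 ≈ 23.8 days.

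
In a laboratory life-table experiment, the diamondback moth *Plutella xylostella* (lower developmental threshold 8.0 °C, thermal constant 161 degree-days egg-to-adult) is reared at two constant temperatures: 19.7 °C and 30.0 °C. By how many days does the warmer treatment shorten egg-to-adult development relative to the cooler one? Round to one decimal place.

6.4 days

At 19.7 °C: 161 / (19.7 − 8.0) = 161 / 11.7 = 13.761 d.
At 30.0 °C: 161 / (30.0 − 8.0) = 161 / 22.0 = 7.318 d.
Difference = |13.761 − 7.318| = 6.443 ≈ 6.4 days.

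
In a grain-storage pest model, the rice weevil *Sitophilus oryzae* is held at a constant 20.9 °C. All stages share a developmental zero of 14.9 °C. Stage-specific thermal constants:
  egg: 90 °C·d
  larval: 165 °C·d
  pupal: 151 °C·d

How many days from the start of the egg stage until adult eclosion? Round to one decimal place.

67.7 days

Daily accumulation at 20.9 °C = 20.9 − 14.9 = 6.0 DD/day.
Total K = 90 + 165 + 151 = 406 DD.
Total duration = 406 / 6.0 = 67.667 ≈ 67.7 days.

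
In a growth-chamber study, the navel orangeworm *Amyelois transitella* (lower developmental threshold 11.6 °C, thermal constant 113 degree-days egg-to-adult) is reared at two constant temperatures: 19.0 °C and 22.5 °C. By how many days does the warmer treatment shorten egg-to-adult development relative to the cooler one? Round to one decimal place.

4.9 days

At 19.0 °C: 113 / (19.0 − 11.6) = 113 / 7.4 = 15.270 d.
At 22.5 °C: 113 / (22.5 − 11.6) = 113 / 10.9 = 10.367 d.
Difference = |15.270 − 10.367| = 4.903 ≈ 4.9 days.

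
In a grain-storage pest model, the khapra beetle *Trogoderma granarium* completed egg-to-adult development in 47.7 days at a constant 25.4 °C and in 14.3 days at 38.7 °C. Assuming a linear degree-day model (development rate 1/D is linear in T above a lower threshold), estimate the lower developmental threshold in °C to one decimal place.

Under the model K = D·(T − T_b), so D₁·(T₁ − T_b) = D₂·(T₂ − T_b).
47.7·(25.4 − T_b) = 14.3·(38.7 − T_b)
T_b = (47.7·25.4 − 14.3·38.7) / (47.7 − 14.3) = 658.17 / 33.4 = 19.706 °C ≈ 19.7 °C.

19.7 °C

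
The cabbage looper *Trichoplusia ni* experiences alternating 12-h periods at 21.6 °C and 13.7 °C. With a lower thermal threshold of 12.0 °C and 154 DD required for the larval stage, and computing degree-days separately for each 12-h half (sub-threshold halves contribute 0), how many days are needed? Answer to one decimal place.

Day half: max(0, 21.6 − 12.0) × 0.5 = 9.6 × 0.5 = 4.80 DD.
Night half: max(0, 13.7 − 12.0) × 0.5 = 1.7 × 0.5 = 0.85 DD.
Per 24 h: 5.65 DD/day.
Duration = 154 / 5.65 = 27.257 ≈ 27.3 days.

27.3 days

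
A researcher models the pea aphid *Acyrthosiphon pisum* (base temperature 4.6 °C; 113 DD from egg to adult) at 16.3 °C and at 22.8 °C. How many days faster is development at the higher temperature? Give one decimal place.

At 16.3 °C: 113 / (16.3 − 4.6) = 113 / 11.7 = 9.658 d.
At 22.8 °C: 113 / (22.8 − 4.6) = 113 / 18.2 = 6.209 d.
Difference = |9.658 − 6.209| = 3.449 ≈ 3.4 days.

3.4 days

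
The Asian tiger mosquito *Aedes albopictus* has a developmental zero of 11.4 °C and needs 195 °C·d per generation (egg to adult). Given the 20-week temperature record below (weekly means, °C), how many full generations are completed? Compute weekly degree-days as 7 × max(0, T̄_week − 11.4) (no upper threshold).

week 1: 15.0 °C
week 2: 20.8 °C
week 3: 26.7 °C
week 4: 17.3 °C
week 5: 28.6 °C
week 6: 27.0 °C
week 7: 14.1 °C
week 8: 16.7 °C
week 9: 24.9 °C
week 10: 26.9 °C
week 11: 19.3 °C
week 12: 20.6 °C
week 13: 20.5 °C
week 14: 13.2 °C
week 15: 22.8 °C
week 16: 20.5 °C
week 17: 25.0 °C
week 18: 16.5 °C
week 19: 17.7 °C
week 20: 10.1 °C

Weekly DD (7 × max(0, T̄ − 11.4)): 25.2, 65.8, 107.1, 41.3, 120.4, 109.2, 18.9, 37.1, 94.5, 108.5, 55.3, 64.4, 63.7, 12.6, 79.8, 63.7, 95.2, 35.7, 44.1, 0.0.
Season total = 1242.5 DD.
Complete generations = ⌊1242.5 / 195⌋ = 6.

6 generations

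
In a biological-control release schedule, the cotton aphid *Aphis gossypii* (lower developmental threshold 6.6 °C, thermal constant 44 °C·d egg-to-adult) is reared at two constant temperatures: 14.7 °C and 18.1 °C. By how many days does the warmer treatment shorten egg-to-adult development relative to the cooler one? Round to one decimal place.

At 14.7 °C: 44 / (14.7 − 6.6) = 44 / 8.1 = 5.432 d.
At 18.1 °C: 44 / (18.1 − 6.6) = 44 / 11.5 = 3.826 d.
Difference = |5.432 − 3.826| = 1.606 ≈ 1.6 days.

1.6 days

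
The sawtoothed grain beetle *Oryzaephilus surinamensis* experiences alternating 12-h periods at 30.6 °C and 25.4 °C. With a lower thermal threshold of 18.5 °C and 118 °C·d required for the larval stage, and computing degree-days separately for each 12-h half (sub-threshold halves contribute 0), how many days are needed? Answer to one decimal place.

Day half: max(0, 30.6 − 18.5) × 0.5 = 12.1 × 0.5 = 6.05 DD.
Night half: max(0, 25.4 − 18.5) × 0.5 = 6.9 × 0.5 = 3.45 DD.
Per 24 h: 9.50 DD/day.
Duration = 118 / 9.50 = 12.421 ≈ 12.4 days.

12.4 days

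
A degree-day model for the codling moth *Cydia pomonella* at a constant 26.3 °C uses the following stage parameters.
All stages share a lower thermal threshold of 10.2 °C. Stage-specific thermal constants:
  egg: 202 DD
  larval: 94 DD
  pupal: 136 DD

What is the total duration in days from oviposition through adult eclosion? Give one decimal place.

Daily accumulation at 26.3 °C = 26.3 − 10.2 = 16.1 DD/day.
Total K = 202 + 94 + 136 = 432 DD.
Total duration = 432 / 16.1 = 26.832 ≈ 26.8 days.

26.8 days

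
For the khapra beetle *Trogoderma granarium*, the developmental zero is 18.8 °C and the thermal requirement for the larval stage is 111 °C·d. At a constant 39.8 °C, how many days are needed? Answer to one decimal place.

5.3 days

Daily accumulation = 39.8 − 18.8 = 21.0 DD/day.
Duration = 111 / 21.0 = 5.286 ≈ 5.3 days.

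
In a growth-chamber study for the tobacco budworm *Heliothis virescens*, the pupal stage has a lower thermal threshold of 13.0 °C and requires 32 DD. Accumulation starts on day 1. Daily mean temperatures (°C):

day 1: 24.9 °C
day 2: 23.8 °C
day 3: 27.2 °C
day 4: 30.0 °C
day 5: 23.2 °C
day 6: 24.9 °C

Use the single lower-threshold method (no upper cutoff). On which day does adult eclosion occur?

day 3

Daily DD above 13.0 °C: 11.9, 10.8, 14.2, 17.0, 10.2, 11.9.
Cumulative: 11.9, 22.7, 36.9, 53.9, 64.1, 76.0.
The total first reaches 32 DD on day 3.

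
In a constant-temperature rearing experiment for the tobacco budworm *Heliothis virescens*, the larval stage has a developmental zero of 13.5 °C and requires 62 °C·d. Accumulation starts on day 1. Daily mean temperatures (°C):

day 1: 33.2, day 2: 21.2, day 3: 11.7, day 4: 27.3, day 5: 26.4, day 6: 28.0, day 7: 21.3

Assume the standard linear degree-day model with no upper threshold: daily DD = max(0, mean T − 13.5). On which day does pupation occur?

day 6

Daily DD above 13.5 °C: 19.7, 7.7, 0.0, 13.8, 12.9, 14.5, 7.8.
Cumulative: 19.7, 27.4, 27.4, 41.2, 54.1, 68.6, 76.4.
The total first reaches 62 DD on day 6.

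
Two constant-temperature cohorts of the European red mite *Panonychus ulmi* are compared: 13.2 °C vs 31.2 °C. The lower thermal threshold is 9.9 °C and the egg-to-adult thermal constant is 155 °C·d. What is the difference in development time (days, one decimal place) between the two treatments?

At 13.2 °C: 155 / (13.2 − 9.9) = 155 / 3.3 = 46.970 d.
At 31.2 °C: 155 / (31.2 − 9.9) = 155 / 21.3 = 7.277 d.
Difference = |46.970 − 7.277| = 39.693 ≈ 39.7 days.

39.7 days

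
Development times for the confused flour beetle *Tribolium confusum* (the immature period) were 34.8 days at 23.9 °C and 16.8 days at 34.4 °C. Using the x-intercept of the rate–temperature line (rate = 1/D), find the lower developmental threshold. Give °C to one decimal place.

14.1 °C

Equal thermal constants: D₁(T₁ − T_b) = D₂(T₂ − T_b).
34.8·(23.9 − T_b) = 16.8·(34.4 − T_b)
T_b = (34.8·23.9 − 16.8·34.4) / (34.8 − 16.8) = 253.80 / 18.0 = 14.100 °C ≈ 14.1 °C.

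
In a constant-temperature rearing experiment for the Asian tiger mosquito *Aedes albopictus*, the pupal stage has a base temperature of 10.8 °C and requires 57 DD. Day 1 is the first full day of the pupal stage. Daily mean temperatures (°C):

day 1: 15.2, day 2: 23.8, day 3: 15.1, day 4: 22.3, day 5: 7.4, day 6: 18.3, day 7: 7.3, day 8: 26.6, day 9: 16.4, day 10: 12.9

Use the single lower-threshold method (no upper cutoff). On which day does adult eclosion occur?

Daily DD above 10.8 °C: 4.4, 13.0, 4.3, 11.5, 0.0, 7.5, 0.0, 15.8, 5.6, 2.1.
Cumulative: 4.4, 17.4, 21.7, 33.2, 33.2, 40.7, 40.7, 56.5, 62.1, 64.2.
The total first reaches 57 DD on day 9.

day 9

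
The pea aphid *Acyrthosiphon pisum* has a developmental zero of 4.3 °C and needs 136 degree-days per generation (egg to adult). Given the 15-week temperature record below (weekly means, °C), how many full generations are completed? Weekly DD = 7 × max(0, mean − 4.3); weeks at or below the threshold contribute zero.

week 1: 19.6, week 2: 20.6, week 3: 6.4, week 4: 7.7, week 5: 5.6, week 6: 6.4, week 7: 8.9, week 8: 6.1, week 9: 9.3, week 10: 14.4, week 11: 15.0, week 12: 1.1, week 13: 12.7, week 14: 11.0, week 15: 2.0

Weekly DD (7 × max(0, T̄ − 4.3)): 107.1, 114.1, 14.7, 23.8, 9.1, 14.7, 32.2, 12.6, 35.0, 70.7, 74.9, 0.0, 58.8, 46.9, 0.0.
Season total = 614.6 DD.
Complete generations = ⌊614.6 / 136⌋ = 4.

4 generations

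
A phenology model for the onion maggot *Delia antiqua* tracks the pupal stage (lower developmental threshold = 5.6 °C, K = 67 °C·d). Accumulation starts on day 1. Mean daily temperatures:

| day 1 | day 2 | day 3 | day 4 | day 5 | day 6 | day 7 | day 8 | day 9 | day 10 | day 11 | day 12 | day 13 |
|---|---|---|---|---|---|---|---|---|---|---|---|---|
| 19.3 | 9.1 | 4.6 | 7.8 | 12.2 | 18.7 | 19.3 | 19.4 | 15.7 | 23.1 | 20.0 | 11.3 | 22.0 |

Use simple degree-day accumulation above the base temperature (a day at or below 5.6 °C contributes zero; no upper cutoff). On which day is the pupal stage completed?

day 9

Daily DD above 5.6 °C: 13.7, 3.5, 0.0, 2.2, 6.6, 13.1, 13.7, 13.8, 10.1, 17.5, 14.4, 5.7, 16.4.
Cumulative: 13.7, 17.2, 17.2, 19.4, 26.0, 39.1, 52.8, 66.6, 76.7, 94.2, 108.6, 114.3, 130.7.
The total first reaches 67 DD on day 9.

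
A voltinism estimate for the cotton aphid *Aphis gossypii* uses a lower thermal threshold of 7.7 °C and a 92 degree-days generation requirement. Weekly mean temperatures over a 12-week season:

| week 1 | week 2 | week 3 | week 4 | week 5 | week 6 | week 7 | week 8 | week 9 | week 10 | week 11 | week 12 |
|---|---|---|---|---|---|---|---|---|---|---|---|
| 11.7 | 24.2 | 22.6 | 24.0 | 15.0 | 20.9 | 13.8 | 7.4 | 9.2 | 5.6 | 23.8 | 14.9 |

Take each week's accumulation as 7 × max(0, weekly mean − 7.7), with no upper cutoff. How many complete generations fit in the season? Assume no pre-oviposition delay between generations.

Weekly DD (7 × max(0, T̄ − 7.7)): 28.0, 115.5, 104.3, 114.1, 51.1, 92.4, 42.7, 0.0, 10.5, 0.0, 112.7, 50.4.
Season total = 721.7 DD.
Complete generations = ⌊721.7 / 92⌋ = 7.

7 generations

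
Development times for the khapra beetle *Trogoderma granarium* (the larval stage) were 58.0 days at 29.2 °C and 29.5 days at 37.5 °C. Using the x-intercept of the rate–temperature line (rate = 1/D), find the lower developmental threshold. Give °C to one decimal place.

20.6 °C

Linear rate model ⇒ the product D·(T − T_b) is constant across temperatures.
58.0·(29.2 − T_b) = 29.5·(37.5 − T_b)
T_b = (58.0·29.2 − 29.5·37.5) / (58.0 − 29.5) = 587.35 / 28.5 = 20.609 °C ≈ 20.6 °C.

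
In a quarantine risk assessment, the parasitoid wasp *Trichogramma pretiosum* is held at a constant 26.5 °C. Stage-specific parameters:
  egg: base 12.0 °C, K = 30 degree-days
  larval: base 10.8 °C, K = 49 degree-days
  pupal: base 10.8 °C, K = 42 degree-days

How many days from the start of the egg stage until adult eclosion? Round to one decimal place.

7.9 days

egg: 30 / (26.5 − 12.0) = 30 / 14.5 = 2.069 d.
larval: 49 / (26.5 − 10.8) = 49 / 15.7 = 3.121 d.
pupal: 42 / (26.5 − 10.8) = 42 / 15.7 = 2.675 d.
Sum = 7.865 ≈ 7.9 days.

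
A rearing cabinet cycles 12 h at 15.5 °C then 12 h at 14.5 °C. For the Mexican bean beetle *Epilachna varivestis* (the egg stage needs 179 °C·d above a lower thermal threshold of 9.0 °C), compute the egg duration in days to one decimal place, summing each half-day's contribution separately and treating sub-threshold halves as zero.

29.8 days

Day half: max(0, 15.5 − 9.0) × 0.5 = 6.5 × 0.5 = 3.25 DD.
Night half: max(0, 14.5 − 9.0) × 0.5 = 5.5 × 0.5 = 2.75 DD.
Per 24 h: 6.00 DD/day.
Duration = 179 / 6.00 = 29.833 ≈ 29.8 days.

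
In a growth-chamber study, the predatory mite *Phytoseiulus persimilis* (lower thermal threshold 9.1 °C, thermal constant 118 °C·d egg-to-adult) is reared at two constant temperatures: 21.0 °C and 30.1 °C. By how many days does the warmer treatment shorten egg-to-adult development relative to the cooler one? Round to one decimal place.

4.3 days

At 21.0 °C: 118 / (21.0 − 9.1) = 118 / 11.9 = 9.916 d.
At 30.1 °C: 118 / (30.1 − 9.1) = 118 / 21.0 = 5.619 d.
Difference = |9.916 − 5.619| = 4.297 ≈ 4.3 days.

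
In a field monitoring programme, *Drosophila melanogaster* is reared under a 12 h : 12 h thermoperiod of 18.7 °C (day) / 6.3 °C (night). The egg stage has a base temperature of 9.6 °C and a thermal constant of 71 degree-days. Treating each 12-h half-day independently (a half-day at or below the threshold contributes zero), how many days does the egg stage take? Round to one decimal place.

Day half: max(0, 18.7 − 9.6) × 0.5 = 9.1 × 0.5 = 4.55 DD.
Night half: max(0, 6.3 − 9.6) × 0.5 = 0.0 × 0.5 = 0.00 DD.
Per 24 h: 4.55 DD/day.
Duration = 71 / 4.55 = 15.604 ≈ 15.6 days.

15.6 days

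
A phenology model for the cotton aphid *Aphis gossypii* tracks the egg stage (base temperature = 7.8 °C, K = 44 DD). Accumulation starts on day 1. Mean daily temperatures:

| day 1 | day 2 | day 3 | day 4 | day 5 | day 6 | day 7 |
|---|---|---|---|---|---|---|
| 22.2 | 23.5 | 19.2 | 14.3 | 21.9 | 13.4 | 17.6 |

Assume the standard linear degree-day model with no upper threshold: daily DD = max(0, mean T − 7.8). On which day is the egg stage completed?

day 4

Daily DD above 7.8 °C: 14.4, 15.7, 11.4, 6.5, 14.1, 5.6, 9.8.
Cumulative: 14.4, 30.1, 41.5, 48.0, 62.1, 67.7, 77.5.
The total first reaches 44 DD on day 4.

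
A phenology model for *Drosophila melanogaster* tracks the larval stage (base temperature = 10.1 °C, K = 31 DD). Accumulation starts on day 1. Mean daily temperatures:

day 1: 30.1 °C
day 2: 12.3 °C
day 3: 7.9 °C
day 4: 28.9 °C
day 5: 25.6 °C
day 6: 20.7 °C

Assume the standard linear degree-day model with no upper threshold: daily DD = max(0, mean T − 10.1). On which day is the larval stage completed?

Daily DD above 10.1 °C: 20.0, 2.2, 0.0, 18.8, 15.5, 10.6.
Cumulative: 20.0, 22.2, 22.2, 41.0, 56.5, 67.1.
The total first reaches 31 DD on day 4.

day 4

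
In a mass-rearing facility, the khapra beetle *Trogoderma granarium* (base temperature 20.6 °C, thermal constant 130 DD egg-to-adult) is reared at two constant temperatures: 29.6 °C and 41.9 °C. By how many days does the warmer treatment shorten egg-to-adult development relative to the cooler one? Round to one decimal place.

8.3 days

At 29.6 °C: 130 / (29.6 − 20.6) = 130 / 9.0 = 14.444 d.
At 41.9 °C: 130 / (41.9 − 20.6) = 130 / 21.3 = 6.103 d.
Difference = |14.444 − 6.103| = 8.341 ≈ 8.3 days.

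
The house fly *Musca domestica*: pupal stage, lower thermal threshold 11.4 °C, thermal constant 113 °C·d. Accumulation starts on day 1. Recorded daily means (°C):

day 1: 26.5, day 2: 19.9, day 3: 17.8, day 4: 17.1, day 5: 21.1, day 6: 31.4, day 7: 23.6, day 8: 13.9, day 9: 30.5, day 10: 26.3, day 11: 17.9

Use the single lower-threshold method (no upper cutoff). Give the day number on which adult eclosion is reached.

Daily DD above 11.4 °C: 15.1, 8.5, 6.4, 5.7, 9.7, 20.0, 12.2, 2.5, 19.1, 14.9, 6.5.
Cumulative: 15.1, 23.6, 30.0, 35.7, 45.4, 65.4, 77.6, 80.1, 99.2, 114.1, 120.6.
The total first reaches 113 DD on day 10.

day 10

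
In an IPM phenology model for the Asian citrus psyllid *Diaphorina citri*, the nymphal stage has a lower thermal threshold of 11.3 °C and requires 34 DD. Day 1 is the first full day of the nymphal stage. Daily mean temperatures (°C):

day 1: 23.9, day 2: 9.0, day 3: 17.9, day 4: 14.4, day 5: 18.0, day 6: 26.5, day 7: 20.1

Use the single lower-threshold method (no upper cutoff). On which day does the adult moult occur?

day 6

Daily DD above 11.3 °C: 12.6, 0.0, 6.6, 3.1, 6.7, 15.2, 8.8.
Cumulative: 12.6, 12.6, 19.2, 22.3, 29.0, 44.2, 53.0.
The total first reaches 34 DD on day 6.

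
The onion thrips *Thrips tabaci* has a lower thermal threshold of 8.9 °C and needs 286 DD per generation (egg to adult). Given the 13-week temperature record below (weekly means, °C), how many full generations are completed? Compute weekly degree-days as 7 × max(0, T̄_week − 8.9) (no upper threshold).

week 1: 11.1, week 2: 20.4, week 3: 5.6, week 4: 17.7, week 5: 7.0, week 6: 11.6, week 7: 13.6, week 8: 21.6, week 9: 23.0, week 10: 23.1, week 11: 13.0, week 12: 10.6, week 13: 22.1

Weekly DD (7 × max(0, T̄ − 8.9)): 15.4, 80.5, 0.0, 61.6, 0.0, 18.9, 32.9, 88.9, 98.7, 99.4, 28.7, 11.9, 92.4.
Season total = 629.3 DD.
Complete generations = ⌊629.3 / 286⌋ = 2.

2 generations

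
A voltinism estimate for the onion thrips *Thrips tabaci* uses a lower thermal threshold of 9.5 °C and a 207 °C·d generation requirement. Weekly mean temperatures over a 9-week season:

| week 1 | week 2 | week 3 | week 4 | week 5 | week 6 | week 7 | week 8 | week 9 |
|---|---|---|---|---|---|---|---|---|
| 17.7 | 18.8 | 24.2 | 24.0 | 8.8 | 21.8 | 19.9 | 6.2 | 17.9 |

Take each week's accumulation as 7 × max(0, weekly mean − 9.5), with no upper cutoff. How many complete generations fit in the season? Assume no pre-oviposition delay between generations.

Weekly DD (7 × max(0, T̄ − 9.5)): 57.4, 65.1, 102.9, 101.5, 0.0, 86.1, 72.8, 0.0, 58.8.
Season total = 544.6 DD.
Complete generations = ⌊544.6 / 207⌋ = 2.

2 generations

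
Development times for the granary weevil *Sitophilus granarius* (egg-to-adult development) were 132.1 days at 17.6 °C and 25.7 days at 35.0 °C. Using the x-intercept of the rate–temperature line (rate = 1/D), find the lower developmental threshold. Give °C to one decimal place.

13.4 °C

Linear rate model ⇒ the product D·(T − T_b) is constant across temperatures.
132.1·(17.6 − T_b) = 25.7·(35.0 − T_b)
T_b = (132.1·17.6 − 25.7·35.0) / (132.1 − 25.7) = 1425.46 / 106.4 = 13.397 °C ≈ 13.4 °C.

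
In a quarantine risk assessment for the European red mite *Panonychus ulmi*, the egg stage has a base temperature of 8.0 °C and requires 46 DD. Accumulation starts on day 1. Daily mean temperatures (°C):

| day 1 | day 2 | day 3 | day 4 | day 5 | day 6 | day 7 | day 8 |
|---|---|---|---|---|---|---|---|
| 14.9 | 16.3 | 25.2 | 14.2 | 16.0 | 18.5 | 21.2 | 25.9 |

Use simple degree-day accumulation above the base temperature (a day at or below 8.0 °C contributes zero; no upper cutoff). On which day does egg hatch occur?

day 5

Daily DD above 8.0 °C: 6.9, 8.3, 17.2, 6.2, 8.0, 10.5, 13.2, 17.9.
Cumulative: 6.9, 15.2, 32.4, 38.6, 46.6, 57.1, 70.3, 88.2.
The total first reaches 46 DD on day 5.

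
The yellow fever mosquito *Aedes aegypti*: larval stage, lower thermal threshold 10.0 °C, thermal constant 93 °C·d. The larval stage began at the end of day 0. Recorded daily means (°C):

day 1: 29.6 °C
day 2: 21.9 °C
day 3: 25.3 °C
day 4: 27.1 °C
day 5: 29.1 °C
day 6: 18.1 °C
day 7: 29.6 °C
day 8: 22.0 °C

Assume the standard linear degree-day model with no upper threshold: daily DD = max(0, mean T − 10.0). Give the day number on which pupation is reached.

day 7

Daily DD above 10.0 °C: 19.6, 11.9, 15.3, 17.1, 19.1, 8.1, 19.6, 12.0.
Cumulative: 19.6, 31.5, 46.8, 63.9, 83.0, 91.1, 110.7, 122.7.
The total first reaches 93 DD on day 7.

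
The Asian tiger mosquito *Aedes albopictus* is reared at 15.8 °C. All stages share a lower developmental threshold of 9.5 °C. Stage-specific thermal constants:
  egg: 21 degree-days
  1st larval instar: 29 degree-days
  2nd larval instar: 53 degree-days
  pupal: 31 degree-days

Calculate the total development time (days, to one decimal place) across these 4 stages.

21.3 days

Daily accumulation at 15.8 °C = 15.8 − 9.5 = 6.3 DD/day.
Total K = 21 + 29 + 53 + 31 = 134 DD.
Total duration = 134 / 6.3 = 21.270 ≈ 21.3 days.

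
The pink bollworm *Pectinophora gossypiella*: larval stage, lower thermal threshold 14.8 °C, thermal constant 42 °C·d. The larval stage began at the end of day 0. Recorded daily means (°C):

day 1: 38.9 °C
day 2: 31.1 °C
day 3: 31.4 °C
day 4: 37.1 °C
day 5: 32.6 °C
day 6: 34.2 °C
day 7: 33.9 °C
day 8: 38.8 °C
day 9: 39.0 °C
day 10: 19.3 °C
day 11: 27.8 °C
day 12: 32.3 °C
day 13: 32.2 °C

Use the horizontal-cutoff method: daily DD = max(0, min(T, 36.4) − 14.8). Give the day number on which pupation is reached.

Daily DD above 14.8 °C (capped at 21.6): 21.6, 16.3, 16.6, 21.6, 17.8, 19.4, 19.1, 21.6, 21.6, 4.5, 13.0, 17.5, 17.4.
Cumulative: 21.6, 37.9, 54.5, 76.1, 93.9, 113.3, 132.4, 154.0, 175.6, 180.1, 193.1, 210.6, 228.0.
The total first reaches 42 DD on day 3.

day 3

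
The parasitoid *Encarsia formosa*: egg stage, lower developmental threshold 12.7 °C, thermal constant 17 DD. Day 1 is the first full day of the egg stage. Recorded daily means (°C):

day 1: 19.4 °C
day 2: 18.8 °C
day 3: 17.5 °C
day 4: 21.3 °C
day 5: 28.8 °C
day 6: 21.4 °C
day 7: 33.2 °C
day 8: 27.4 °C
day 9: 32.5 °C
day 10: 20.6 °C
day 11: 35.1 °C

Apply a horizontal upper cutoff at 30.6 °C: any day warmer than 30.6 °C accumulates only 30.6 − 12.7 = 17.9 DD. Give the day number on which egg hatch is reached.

day 3

Daily DD above 12.7 °C (capped at 17.9): 6.7, 6.1, 4.8, 8.6, 16.1, 8.7, 17.9, 14.7, 17.9, 7.9, 17.9.
Cumulative: 6.7, 12.8, 17.6, 26.2, 42.3, 51.0, 68.9, 83.6, 101.5, 109.4, 127.3.
The total first reaches 17 DD on day 3.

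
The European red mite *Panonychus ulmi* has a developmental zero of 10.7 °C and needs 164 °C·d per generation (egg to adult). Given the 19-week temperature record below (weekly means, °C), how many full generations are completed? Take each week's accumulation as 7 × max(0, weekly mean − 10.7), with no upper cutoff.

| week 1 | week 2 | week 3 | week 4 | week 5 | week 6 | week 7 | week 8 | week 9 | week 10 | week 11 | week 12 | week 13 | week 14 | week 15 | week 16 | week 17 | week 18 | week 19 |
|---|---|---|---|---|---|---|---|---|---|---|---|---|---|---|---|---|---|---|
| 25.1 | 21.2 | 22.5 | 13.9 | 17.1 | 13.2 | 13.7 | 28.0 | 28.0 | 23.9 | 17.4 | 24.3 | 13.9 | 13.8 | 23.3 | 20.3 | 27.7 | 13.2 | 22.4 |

Weekly DD (7 × max(0, T̄ − 10.7)): 100.8, 73.5, 82.6, 22.4, 44.8, 17.5, 21.0, 121.1, 121.1, 92.4, 46.9, 95.2, 22.4, 21.7, 88.2, 67.2, 119.0, 17.5, 81.9.
Season total = 1257.2 DD.
Complete generations = ⌊1257.2 / 164⌋ = 7.

7 generations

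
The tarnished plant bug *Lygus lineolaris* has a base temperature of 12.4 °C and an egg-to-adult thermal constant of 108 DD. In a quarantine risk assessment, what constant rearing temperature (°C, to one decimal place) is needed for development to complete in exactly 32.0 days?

Required daily accumulation = 108 / 32.0 = 3.375 DD/day.
T = T_base + 3.375 = 12.4 + 3.375 = 15.775 ≈ 15.8 °C.

15.8 °C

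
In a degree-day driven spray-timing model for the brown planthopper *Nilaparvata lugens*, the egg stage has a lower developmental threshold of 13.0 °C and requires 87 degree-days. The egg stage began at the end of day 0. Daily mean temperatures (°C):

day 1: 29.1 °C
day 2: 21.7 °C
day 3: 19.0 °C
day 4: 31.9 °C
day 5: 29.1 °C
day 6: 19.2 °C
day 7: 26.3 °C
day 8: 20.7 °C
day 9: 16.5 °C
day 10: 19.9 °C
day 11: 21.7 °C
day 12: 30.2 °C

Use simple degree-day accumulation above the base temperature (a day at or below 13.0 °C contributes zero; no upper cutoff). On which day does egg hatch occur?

day 8

Daily DD above 13.0 °C: 16.1, 8.7, 6.0, 18.9, 16.1, 6.2, 13.3, 7.7, 3.5, 6.9, 8.7, 17.2.
Cumulative: 16.1, 24.8, 30.8, 49.7, 65.8, 72.0, 85.3, 93.0, 96.5, 103.4, 112.1, 129.3.
The total first reaches 87 DD on day 8.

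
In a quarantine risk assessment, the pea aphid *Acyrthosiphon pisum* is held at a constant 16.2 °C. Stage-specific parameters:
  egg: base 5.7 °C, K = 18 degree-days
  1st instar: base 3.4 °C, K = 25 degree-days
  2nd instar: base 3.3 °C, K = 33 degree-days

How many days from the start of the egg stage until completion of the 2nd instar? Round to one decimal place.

egg: 18 / (16.2 − 5.7) = 18 / 10.5 = 1.714 d.
1st instar: 25 / (16.2 − 3.4) = 25 / 12.8 = 1.953 d.
2nd instar: 33 / (16.2 − 3.3) = 33 / 12.9 = 2.558 d.
Sum = 6.226 ≈ 6.2 days.

6.2 days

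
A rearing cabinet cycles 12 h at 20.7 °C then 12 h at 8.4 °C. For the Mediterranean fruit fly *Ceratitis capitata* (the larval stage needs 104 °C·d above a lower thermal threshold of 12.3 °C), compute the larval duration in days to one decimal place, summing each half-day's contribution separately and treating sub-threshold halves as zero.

24.8 days

Day half: max(0, 20.7 − 12.3) × 0.5 = 8.4 × 0.5 = 4.20 DD.
Night half: max(0, 8.4 − 12.3) × 0.5 = 0.0 × 0.5 = 0.00 DD.
Per 24 h: 4.20 DD/day.
Duration = 104 / 4.20 = 24.762 ≈ 24.8 days.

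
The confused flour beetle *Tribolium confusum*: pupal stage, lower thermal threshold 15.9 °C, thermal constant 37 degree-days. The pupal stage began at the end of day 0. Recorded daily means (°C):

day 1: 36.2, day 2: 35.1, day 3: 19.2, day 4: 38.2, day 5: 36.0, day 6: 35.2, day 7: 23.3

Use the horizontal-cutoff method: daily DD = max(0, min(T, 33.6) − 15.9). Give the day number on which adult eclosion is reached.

day 3

Daily DD above 15.9 °C (capped at 17.7): 17.7, 17.7, 3.3, 17.7, 17.7, 17.7, 7.4.
Cumulative: 17.7, 35.4, 38.7, 56.4, 74.1, 91.8, 99.2.
The total first reaches 37 DD on day 3.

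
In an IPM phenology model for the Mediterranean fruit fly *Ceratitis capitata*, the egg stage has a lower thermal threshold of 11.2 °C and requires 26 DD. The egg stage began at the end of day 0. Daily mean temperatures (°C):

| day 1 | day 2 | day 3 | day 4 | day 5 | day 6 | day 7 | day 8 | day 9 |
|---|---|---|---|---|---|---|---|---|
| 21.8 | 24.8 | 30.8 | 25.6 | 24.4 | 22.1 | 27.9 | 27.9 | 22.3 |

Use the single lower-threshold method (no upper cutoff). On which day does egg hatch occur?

day 3

Daily DD above 11.2 °C: 10.6, 13.6, 19.6, 14.4, 13.2, 10.9, 16.7, 16.7, 11.1.
Cumulative: 10.6, 24.2, 43.8, 58.2, 71.4, 82.3, 99.0, 115.7, 126.8.
The total first reaches 26 DD on day 3.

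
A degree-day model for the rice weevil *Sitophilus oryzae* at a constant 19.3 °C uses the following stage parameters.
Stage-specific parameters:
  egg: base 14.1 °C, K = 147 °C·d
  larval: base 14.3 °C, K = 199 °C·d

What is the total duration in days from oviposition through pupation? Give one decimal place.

egg: 147 / (19.3 − 14.1) = 147 / 5.2 = 28.269 d.
larval: 199 / (19.3 − 14.3) = 199 / 5.0 = 39.800 d.
Sum = 68.069 ≈ 68.1 days.

68.1 days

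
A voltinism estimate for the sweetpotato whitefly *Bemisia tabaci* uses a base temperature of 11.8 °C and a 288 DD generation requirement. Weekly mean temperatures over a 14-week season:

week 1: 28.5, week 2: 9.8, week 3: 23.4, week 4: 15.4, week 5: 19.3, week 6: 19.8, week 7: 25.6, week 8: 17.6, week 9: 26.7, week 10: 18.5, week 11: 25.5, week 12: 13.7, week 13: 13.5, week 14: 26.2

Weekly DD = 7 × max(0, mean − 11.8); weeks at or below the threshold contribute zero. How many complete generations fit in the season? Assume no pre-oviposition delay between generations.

2 generations

Weekly DD (7 × max(0, T̄ − 11.8)): 116.9, 0.0, 81.2, 25.2, 52.5, 56.0, 96.6, 40.6, 104.3, 46.9, 95.9, 13.3, 11.9, 100.8.
Season total = 842.1 DD.
Complete generations = ⌊842.1 / 288⌋ = 2.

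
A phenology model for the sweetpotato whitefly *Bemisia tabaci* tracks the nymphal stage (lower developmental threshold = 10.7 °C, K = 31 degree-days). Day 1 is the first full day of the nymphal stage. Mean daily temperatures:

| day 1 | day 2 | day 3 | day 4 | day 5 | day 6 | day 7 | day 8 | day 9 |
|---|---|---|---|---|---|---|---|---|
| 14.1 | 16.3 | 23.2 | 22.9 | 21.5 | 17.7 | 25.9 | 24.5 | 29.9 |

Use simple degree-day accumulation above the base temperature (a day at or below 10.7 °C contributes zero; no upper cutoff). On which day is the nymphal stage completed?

day 4

Daily DD above 10.7 °C: 3.4, 5.6, 12.5, 12.2, 10.8, 7.0, 15.2, 13.8, 19.2.
Cumulative: 3.4, 9.0, 21.5, 33.7, 44.5, 51.5, 66.7, 80.5, 99.7.
The total first reaches 31 DD on day 4.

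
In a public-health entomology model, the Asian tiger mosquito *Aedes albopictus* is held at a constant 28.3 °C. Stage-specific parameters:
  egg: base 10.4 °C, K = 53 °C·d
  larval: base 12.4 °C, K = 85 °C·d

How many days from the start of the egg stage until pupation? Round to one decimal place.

8.3 days

egg: 53 / (28.3 − 10.4) = 53 / 17.9 = 2.961 d.
larval: 85 / (28.3 − 12.4) = 85 / 15.9 = 5.346 d.
Sum = 8.307 ≈ 8.3 days.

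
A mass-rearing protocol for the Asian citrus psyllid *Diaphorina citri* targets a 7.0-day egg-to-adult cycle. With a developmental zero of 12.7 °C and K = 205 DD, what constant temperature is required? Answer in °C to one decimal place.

42.0 °C

Required daily accumulation = 205 / 7.0 = 29.286 DD/day.
T = T_base + 29.286 = 12.7 + 29.286 = 41.986 ≈ 42.0 °C.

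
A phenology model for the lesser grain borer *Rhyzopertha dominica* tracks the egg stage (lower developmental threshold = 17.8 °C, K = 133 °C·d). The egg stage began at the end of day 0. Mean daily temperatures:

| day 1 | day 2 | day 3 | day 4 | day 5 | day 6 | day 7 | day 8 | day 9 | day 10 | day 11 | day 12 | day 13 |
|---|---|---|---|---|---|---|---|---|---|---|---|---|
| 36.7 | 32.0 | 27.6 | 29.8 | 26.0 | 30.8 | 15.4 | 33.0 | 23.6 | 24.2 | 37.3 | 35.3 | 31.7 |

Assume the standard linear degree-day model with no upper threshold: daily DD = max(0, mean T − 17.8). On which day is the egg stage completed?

day 12

Daily DD above 17.8 °C: 18.9, 14.2, 9.8, 12.0, 8.2, 13.0, 0.0, 15.2, 5.8, 6.4, 19.5, 17.5, 13.9.
Cumulative: 18.9, 33.1, 42.9, 54.9, 63.1, 76.1, 76.1, 91.3, 97.1, 103.5, 123.0, 140.5, 154.4.
The total first reaches 133 DD on day 12.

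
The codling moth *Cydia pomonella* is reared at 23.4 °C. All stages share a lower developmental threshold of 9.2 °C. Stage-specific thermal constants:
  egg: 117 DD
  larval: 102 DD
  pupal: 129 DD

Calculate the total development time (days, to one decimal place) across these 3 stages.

24.5 days

Daily accumulation at 23.4 °C = 23.4 − 9.2 = 14.2 DD/day.
Total K = 117 + 102 + 129 = 348 DD.
Total duration = 348 / 14.2 = 24.507 ≈ 24.5 days.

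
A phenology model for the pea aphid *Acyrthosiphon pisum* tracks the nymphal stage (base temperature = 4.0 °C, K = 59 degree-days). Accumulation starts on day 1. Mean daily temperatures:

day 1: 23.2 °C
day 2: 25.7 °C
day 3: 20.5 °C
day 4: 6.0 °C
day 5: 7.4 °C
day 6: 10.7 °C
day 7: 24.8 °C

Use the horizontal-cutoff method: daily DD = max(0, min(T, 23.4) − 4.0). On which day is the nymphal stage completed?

Daily DD above 4.0 °C (capped at 19.4): 19.2, 19.4, 16.5, 2.0, 3.4, 6.7, 19.4.
Cumulative: 19.2, 38.6, 55.1, 57.1, 60.5, 67.2, 86.6.
The total first reaches 59 DD on day 5.

day 5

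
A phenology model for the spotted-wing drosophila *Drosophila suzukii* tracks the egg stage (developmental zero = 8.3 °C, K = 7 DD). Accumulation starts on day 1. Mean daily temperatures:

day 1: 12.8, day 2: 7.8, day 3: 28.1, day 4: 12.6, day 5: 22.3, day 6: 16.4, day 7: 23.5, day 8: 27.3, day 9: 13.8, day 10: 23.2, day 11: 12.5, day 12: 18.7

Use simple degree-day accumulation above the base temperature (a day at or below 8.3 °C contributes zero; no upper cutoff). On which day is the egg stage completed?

day 3

Daily DD above 8.3 °C: 4.5, 0.0, 19.8, 4.3, 14.0, 8.1, 15.2, 19.0, 5.5, 14.9, 4.2, 10.4.
Cumulative: 4.5, 4.5, 24.3, 28.6, 42.6, 50.7, 65.9, 84.9, 90.4, 105.3, 109.5, 119.9.
The total first reaches 7 DD on day 3.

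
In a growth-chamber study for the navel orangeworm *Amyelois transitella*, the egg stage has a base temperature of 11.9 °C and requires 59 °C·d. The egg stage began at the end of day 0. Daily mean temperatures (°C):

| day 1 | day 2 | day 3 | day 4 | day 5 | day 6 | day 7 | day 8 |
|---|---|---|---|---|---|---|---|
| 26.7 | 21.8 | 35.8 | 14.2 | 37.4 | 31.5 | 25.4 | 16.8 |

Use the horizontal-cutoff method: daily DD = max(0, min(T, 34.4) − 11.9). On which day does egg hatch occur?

day 5

Daily DD above 11.9 °C (capped at 22.5): 14.8, 9.9, 22.5, 2.3, 22.5, 19.6, 13.5, 4.9.
Cumulative: 14.8, 24.7, 47.2, 49.5, 72.0, 91.6, 105.1, 110.0.
The total first reaches 59 DD on day 5.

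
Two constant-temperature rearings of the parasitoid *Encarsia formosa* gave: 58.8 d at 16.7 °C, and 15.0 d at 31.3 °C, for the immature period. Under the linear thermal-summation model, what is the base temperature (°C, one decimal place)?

11.7 °C

Equal thermal constants: D₁(T₁ − T_b) = D₂(T₂ − T_b).
58.8·(16.7 − T_b) = 15.0·(31.3 − T_b)
T_b = (58.8·16.7 − 15.0·31.3) / (58.8 − 15.0) = 512.46 / 43.8 = 11.700 °C ≈ 11.7 °C.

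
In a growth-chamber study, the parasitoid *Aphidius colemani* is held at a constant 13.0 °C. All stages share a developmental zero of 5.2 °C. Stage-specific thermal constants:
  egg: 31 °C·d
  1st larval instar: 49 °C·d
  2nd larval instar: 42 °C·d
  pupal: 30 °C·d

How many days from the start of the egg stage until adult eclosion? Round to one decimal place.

19.5 days

Daily accumulation at 13.0 °C = 13.0 − 5.2 = 7.8 DD/day.
Total K = 31 + 49 + 42 + 30 = 152 DD.
Total duration = 152 / 7.8 = 19.487 ≈ 19.5 days.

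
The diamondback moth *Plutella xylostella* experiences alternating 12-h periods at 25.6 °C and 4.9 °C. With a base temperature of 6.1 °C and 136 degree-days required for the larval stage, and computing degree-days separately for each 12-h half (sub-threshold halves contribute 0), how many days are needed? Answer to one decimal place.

13.9 days

Day half: max(0, 25.6 − 6.1) × 0.5 = 19.5 × 0.5 = 9.75 DD.
Night half: max(0, 4.9 − 6.1) × 0.5 = 0.0 × 0.5 = 0.00 DD.
Per 24 h: 9.75 DD/day.
Duration = 136 / 9.75 = 13.949 ≈ 13.9 days.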